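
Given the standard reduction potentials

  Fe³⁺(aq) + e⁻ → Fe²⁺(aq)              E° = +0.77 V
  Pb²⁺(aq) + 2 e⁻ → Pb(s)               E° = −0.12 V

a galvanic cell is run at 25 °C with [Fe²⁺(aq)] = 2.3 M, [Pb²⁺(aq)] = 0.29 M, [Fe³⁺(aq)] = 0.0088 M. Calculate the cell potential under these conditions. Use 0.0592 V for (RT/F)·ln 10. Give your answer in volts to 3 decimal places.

+0.763 V

Fe³⁺/Fe²⁺ is reduced (cathode, E° = +0.77 V) and Pb²⁺/Pb is oxidized (anode).
E°cell = E°cat − E°an = +0.77 − (−0.12) = +0.89 V; n = 2.
For the overall reaction 2 Fe³⁺(aq) + Pb(s) → 2 Fe²⁺(aq) + Pb²⁺(aq), Q = ([Fe²⁺(aq)]^2·[Pb²⁺(aq)]) / [Fe³⁺(aq)]^2 = 1.98×10^4, giving log Q = 4.297.
E = E° − (0.0592/n)·log Q = +0.89 − (0.0592/2)(4.297) = +0.763 V.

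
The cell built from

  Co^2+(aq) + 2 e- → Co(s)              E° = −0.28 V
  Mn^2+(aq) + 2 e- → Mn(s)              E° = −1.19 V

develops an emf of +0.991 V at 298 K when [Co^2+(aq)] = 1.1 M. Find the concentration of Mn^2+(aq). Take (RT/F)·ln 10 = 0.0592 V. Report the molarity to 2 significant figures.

With Co²⁺/Co at the cathode and Mn²⁺/Mn at the anode, E°cell = −0.28 − (−1.19) = +0.91 V (n = 2).
From the Nernst equation, log Q = n(E° − E)/0.0592 = 2·(+0.91 − (+0.991))/0.0592 = −2.736.
Balancing electrons gives Co^2+(aq) + Mn(s) → Co(s) + Mn^2+(aq); thus Q = [Mn^2+(aq)] / [Co^2+(aq)].
Solving for the unknown gives log [Mn^2+(aq)] = −2.695, so [Mn^2+(aq)] ≈ 0.0020 M.

0.0020 M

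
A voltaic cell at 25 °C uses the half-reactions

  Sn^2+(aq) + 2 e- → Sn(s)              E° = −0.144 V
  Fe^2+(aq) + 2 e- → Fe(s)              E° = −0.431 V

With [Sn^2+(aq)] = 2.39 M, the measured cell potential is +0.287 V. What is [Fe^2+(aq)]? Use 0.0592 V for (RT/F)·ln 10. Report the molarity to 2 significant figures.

With Sn²⁺/Sn at the cathode and Fe²⁺/Fe at the anode, E°cell = −0.144 − (−0.431) = +0.287 V (n = 2).
Since E = E° − (0.0592/n)·log Q, log Q = n(E° − E)/0.0592 = 0.000.
Balancing electrons gives Sn^2+(aq) + Fe(s) → Sn(s) + Fe^2+(aq); thus Q = [Fe^2+(aq)] / [Sn^2+(aq)].
Solving for the unknown gives log [Fe^2+(aq)] = 0.378, so [Fe^2+(aq)] ≈ 2.4 M.

2.4 M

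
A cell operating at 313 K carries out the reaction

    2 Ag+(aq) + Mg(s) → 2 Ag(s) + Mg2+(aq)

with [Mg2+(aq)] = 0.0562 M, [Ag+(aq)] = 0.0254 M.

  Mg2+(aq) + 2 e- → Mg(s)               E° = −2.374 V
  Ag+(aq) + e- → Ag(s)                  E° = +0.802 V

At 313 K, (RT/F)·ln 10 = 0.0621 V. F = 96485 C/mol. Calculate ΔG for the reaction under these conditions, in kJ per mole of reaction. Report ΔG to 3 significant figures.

−601 kJ/mol

E°cell = +0.802 − (−2.374) = +3.176 V; the balanced reaction transfers n = 2 electrons.
The reaction quotient is [Mg2+(aq)] / [Ag+(aq)]^2 = 87.1; by Nernst, E = +3.176 − (0.0621/2)(1.940) = +3.1158 V.
Finally ΔG = −nFE = −(2)(96485 C/mol)(+3.1158 V) = −601 kJ/mol.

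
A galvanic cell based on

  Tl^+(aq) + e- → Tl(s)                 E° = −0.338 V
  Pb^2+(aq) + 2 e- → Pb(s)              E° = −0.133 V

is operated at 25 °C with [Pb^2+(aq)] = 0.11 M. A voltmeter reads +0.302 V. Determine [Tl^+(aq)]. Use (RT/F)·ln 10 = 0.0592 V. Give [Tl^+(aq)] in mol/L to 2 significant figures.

With Pb²⁺/Pb at the cathode and Tl⁺/Tl at the anode, E°cell = −0.133 − (−0.338) = +0.205 V (n = 2).
Rearranging E = E° − (0.0592/n)·log Q gives log Q = 2(+0.205 − (+0.302))/0.0592 = −3.277.
The balanced reaction is Pb^2+(aq) + 2 Tl(s) → Pb(s) + 2 Tl^+(aq), so Q = [Tl^+(aq)]^2 / [Pb^2+(aq)].
Substituting the known concentrations and solving, log [Tl^+(aq)] = −2.118 and [Tl^+(aq)] = 0.0076 M.

0.0076 M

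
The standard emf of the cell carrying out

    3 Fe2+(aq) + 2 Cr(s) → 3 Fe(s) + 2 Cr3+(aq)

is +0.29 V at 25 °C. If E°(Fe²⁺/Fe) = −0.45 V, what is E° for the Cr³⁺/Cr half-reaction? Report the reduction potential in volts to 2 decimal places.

In the reaction as written the Fe²⁺/Fe couple is reduced (cathode) and Cr³⁺/Cr is oxidized (anode), so E°cell = E°(Fe²⁺/Fe) − E°(Cr³⁺/Cr).
E°(Cr³⁺/Cr) = E°(cathode) − E°cell = −0.45 − (+0.29) = −0.74 V.

−0.74 V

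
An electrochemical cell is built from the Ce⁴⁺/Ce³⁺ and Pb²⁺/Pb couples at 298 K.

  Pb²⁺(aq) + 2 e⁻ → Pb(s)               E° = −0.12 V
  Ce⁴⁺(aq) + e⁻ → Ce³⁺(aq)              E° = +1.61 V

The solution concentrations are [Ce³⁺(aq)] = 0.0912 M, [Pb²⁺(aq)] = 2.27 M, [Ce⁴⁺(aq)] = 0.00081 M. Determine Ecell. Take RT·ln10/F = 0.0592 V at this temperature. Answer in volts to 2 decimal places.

Ce⁴⁺/Ce³⁺ is reduced (cathode, E° = +1.61 V) and Pb²⁺/Pb is oxidized (anode).
E°cell = +1.61 − (−0.12) = +1.73 V, with n = 2 electrons transferred.
The balanced reaction is 2 Ce⁴⁺(aq) + Pb(s) → 2 Ce³⁺(aq) + Pb²⁺(aq), so Q = ([Ce³⁺(aq)]^2·[Pb²⁺(aq)]) / [Ce⁴⁺(aq)]^2 = 2.88×10^4 and log Q = 4.459.
E = E° − (0.0592/n)·log Q = +1.73 − (0.0592/2)(4.459) = +1.60 V.

+1.60 V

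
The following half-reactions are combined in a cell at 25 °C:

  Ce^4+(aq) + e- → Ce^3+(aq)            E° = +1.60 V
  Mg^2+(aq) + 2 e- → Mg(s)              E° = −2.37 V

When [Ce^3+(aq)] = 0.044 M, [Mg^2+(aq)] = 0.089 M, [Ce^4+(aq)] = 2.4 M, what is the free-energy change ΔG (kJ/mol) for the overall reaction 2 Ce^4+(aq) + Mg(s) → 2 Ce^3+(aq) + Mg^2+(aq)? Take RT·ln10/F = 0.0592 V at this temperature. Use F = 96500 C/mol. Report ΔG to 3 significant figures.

−792 kJ/mol

With Ce⁴⁺/Ce³⁺ reduced at the cathode, E°cell = +1.60 − (−2.37) = +3.97 V and n = 2.
Q = ([Ce^3+(aq)]^2·[Mg^2+(aq)]) / [Ce^4+(aq)]^2 = 2.99×10^−5, so log Q = −4.524 and E = +3.97 − (0.0592/2)(−4.524) = +4.1039 V.
Finally ΔG = −nFE = −(2)(96500 C/mol)(+4.1039 V) = −792 kJ/mol.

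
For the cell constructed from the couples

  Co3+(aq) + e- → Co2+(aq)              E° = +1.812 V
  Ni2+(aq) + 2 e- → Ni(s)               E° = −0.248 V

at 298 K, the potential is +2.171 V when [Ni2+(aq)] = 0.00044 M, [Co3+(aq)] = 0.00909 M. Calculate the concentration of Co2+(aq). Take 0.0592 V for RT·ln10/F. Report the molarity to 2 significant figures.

Co³⁺/Co²⁺ is the cathode (higher E°); E°cell = +1.812 − (−0.248) = +2.060 V with n = 2.
From the Nernst equation, log Q = n(E° − E)/0.0592 = 2·(+2.060 − (+2.171))/0.0592 = −3.750.
Balancing electrons gives 2 Co3+(aq) + Ni(s) → 2 Co2+(aq) + Ni2+(aq); thus Q = ([Co2+(aq)]^2·[Ni2+(aq)]) / [Co3+(aq)]^2.
Solving for the unknown gives log [Co2+(aq)] = −2.238, so [Co2+(aq)] ≈ 0.0058 M.

0.0058 M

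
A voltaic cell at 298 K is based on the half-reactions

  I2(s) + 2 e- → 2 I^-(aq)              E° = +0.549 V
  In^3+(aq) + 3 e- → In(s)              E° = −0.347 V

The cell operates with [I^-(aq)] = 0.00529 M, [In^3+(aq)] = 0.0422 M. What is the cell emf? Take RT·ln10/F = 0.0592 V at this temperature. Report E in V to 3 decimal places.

+1.058 V

Since E°(I₂/I⁻) > E°(In³⁺/In), I₂/I⁻ serves as the cathode.
E°cell = E°cat − E°an = +0.549 − (−0.347) = +0.896 V; n = 6.
Balancing gives 3 I2(s) + 2 In(s) → 6 I^-(aq) + 2 In^3+(aq); hence Q = [I^-(aq)]^6·[In^3+(aq)]^2 = 3.9×10^−17 (log Q = −16.409).
Applying E = E° − (RT ln10/nF)·log Q gives +0.896 − (0.0592/6)(−16.409) = +1.058 V.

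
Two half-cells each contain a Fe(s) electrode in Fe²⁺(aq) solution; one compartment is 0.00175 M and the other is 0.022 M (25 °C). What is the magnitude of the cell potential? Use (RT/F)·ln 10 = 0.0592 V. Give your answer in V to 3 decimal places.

For a concentration cell E°cell = 0, since both electrodes use the same couple.
The compartment with the higher Fe²⁺(aq) concentration (0.022 M) acts as the cathode; ions are reduced there and produced at the dilute (0.00175 M) anode.
With n = 2, Ecell = −(0.0592/2)·log([dilute]/[conc]) = −(0.0592/2)·log(0.00175/0.022) = +0.033 V.

0.033 V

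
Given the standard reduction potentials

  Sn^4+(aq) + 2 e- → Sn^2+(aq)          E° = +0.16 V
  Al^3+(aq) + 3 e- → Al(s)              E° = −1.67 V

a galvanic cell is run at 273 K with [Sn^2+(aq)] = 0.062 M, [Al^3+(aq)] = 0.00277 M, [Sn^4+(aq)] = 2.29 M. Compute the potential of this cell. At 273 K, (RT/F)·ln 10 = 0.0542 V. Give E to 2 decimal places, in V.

+1.92 V

The Sn⁴⁺/Sn²⁺ couple has the more positive E°, so it is the cathode; Al³⁺/Al is the anode.
E°cell = +0.16 − (−1.67) = +1.83 V, with n = 6 electrons transferred.
For the overall reaction 3 Sn^4+(aq) + 2 Al(s) → 3 Sn^2+(aq) + 2 Al^3+(aq), Q = ([Sn^2+(aq)]^3·[Al^3+(aq)]^2) / [Sn^4+(aq)]^3 = 1.52×10^−10, giving log Q = −9.817.
E = E° − (0.0542/n)·log Q = +1.83 − (0.0542/6)(−9.817) = +1.92 V.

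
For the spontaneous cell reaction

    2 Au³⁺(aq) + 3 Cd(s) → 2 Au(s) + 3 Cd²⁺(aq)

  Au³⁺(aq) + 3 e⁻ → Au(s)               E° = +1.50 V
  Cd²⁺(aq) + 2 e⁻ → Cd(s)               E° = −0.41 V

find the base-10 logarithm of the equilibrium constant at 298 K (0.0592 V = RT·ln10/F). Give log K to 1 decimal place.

log K = 193.6

The Au³⁺/Au couple is reduced (cathode); E°cell = +1.50 − (−0.41) = +1.91 V with n = 6.
At equilibrium E = 0, so log K = nE°cell / 0.0592 = (6)(+1.91) / 0.0592 = 193.6.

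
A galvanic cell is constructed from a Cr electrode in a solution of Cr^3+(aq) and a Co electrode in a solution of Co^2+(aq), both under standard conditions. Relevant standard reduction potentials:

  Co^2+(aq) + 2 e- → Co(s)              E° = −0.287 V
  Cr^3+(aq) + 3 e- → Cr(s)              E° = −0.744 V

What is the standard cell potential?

+0.457 V

Of the two couples in this cell, the one with the more positive reduction potential is reduced at the cathode: here that is Co²⁺/Co (−0.287 V); Cr³⁺/Cr (−0.744 V) is the anode.
E°cell = E°(cathode) − E°(anode) = −0.287 − (−0.744) = +0.457 V.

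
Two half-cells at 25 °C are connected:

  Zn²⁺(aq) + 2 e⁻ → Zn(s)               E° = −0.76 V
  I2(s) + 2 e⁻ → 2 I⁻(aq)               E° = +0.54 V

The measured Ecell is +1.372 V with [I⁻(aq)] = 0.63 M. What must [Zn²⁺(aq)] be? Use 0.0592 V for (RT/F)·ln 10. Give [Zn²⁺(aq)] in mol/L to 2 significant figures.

0.0093 M

With I₂/I⁻ at the cathode and Zn²⁺/Zn at the anode, E°cell = +0.54 − (−0.76) = +1.30 V (n = 2).
Rearranging E = E° − (0.0592/n)·log Q gives log Q = 2(+1.30 − (+1.372))/0.0592 = −2.432.
Balancing electrons gives I2(s) + Zn(s) → 2 I⁻(aq) + Zn²⁺(aq); thus Q = [I⁻(aq)]^2·[Zn²⁺(aq)].
Solving for the unknown gives log [Zn²⁺(aq)] = −2.031, so [Zn²⁺(aq)] ≈ 0.0093 M.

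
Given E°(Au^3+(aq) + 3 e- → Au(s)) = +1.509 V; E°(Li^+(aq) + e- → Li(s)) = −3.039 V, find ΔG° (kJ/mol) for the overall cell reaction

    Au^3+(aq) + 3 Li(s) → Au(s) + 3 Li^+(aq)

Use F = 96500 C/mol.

−1317 kJ/mol

In the reaction as written Au^3+(aq) is reduced, so the Au³⁺/Au couple is the cathode and Li⁺/Li is the anode.
E°cell = +1.509 − (−3.039) = +4.548 V; balancing electrons gives n = 3.
ΔG° = −nFE°cell = −(3)(96500)(+4.548) J/mol = −1317 kJ/mol.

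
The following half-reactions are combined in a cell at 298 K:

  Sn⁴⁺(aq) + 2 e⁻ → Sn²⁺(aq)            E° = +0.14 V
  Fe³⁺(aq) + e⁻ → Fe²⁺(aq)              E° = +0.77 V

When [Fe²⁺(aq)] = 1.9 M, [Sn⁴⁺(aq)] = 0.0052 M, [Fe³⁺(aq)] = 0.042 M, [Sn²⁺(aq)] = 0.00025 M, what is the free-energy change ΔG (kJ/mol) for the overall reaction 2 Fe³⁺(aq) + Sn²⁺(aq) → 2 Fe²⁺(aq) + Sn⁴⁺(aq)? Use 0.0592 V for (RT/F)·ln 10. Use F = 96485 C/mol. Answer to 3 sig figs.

E°cell = +0.77 − (+0.14) = +0.63 V; the balanced reaction transfers n = 2 electrons.
Q = ([Fe²⁺(aq)]^2·[Sn⁴⁺(aq)]) / ([Fe³⁺(aq)]^2·[Sn²⁺(aq)]) = 4.26×10^4, so log Q = 4.629 and E = +0.63 − (0.0592/2)(4.629) = +0.4930 V.
Then ΔG = −nFE = −2 × 96485 × +0.4930 J/mol = −95.1 kJ/mol.

−95.1 kJ/mol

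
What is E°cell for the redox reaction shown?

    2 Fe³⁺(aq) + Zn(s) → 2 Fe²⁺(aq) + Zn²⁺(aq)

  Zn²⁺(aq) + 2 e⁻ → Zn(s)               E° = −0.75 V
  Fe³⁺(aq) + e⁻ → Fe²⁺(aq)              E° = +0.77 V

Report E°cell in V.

+1.52 V

Fe³⁺(aq) gains electrons, so the Fe³⁺/Fe²⁺ couple is the cathode; the Zn²⁺/Zn couple is the anode.
E°cell = E°(cathode) − E°(anode) = +0.77 − (−0.75) = +1.52 V.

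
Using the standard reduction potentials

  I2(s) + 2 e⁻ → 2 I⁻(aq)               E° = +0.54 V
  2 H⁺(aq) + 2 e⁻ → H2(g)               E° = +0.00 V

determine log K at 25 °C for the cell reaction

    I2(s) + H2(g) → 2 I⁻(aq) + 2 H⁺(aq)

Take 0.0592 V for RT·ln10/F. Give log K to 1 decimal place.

The I₂/I⁻ couple is reduced (cathode); E°cell = +0.54 − (+0.00) = +0.54 V with n = 2.
At equilibrium E = 0, so log K = nE°cell / 0.0592 = (2)(+0.54) / 0.0592 = 18.2.

log K = 18.2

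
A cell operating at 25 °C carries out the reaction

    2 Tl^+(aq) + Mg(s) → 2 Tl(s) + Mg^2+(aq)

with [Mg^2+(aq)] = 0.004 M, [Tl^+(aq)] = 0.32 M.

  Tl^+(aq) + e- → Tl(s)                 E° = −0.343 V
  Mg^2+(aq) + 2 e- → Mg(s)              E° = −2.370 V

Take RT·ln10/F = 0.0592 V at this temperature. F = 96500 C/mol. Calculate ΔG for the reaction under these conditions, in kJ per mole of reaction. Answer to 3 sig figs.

−399 kJ/mol

With Tl⁺/Tl reduced at the cathode, E°cell = −0.343 − (−2.370) = +2.027 V and n = 2.
The reaction quotient is [Mg^2+(aq)] / [Tl^+(aq)]^2 = 0.0391; by Nernst, E = +2.027 − (0.0592/2)(−1.408) = +2.0687 V.
ΔG = −nFE = −(2)(96500)(+2.0687) J/mol = −399 kJ/mol.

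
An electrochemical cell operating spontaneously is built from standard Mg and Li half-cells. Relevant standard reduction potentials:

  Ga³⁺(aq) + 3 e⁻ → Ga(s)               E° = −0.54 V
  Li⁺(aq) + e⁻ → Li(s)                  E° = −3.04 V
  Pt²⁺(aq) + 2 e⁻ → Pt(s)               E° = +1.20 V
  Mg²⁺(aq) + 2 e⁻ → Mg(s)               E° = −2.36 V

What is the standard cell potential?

+0.68 V

The Mg²⁺/Mg couple has the higher E°, so Mg ion is reduced (cathode) and Li is oxidized (anode).
E°cell = E°(cathode) − E°(anode) = −2.36 − (−3.04) = +0.68 V.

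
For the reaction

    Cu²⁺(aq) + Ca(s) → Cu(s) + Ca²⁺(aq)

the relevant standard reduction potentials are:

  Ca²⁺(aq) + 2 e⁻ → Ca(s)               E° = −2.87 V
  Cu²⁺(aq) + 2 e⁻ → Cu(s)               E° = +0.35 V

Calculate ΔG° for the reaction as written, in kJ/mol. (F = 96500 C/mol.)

−621 kJ/mol

In the reaction as written Cu²⁺(aq) is reduced, so the Cu²⁺/Cu couple is the cathode and Ca²⁺/Ca is the anode.
E°cell = +0.35 − (−2.87) = +3.22 V; balancing electrons gives n = 2.
ΔG° = −nFE°cell = −(2)(96500)(+3.22) J/mol = −621 kJ/mol.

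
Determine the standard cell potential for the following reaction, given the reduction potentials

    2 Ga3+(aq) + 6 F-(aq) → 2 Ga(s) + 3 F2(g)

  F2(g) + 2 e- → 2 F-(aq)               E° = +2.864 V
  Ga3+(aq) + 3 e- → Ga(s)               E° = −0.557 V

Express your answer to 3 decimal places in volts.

−3.421 V

In the reaction as written, Ga3+(aq) is reduced (cathode) and F2(g) is produced by oxidation at the anode.
E°cell = E°(cathode) − E°(anode) = −0.557 − (+2.864) = −3.421 V.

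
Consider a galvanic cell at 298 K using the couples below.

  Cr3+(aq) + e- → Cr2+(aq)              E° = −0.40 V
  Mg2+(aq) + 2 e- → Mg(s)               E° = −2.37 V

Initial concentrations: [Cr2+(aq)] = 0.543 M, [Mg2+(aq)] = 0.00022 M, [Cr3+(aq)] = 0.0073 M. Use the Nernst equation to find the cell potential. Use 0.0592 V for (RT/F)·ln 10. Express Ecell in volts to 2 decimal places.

Since E°(Cr³⁺/Cr²⁺) > E°(Mg²⁺/Mg), Cr³⁺/Cr²⁺ serves as the cathode.
E°cell = −0.40 − (−2.37) = +1.97 V, with n = 2 electrons transferred.
Balancing gives 2 Cr3+(aq) + Mg(s) → 2 Cr2+(aq) + Mg2+(aq); hence Q = ([Cr2+(aq)]^2·[Mg2+(aq)]) / [Cr3+(aq)]^2 = 1.22 (log Q = 0.085).
Applying E = E° − (RT ln10/nF)·log Q gives +1.97 − (0.0592/2)(0.085) = +1.97 V.

+1.97 V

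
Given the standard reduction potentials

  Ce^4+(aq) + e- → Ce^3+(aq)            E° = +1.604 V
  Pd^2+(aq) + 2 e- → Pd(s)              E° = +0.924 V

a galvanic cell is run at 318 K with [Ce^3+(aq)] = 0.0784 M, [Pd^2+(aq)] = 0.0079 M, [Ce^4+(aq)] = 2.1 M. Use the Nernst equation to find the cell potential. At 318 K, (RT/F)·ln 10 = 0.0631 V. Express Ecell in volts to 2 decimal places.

+0.84 V

Since E°(Ce⁴⁺/Ce³⁺) > E°(Pd²⁺/Pd), Ce⁴⁺/Ce³⁺ serves as the cathode.
The standard potential is +1.604 − (+0.924) = +0.680 V and the balanced reaction transfers n = 2 electrons.
Balancing gives 2 Ce^4+(aq) + Pd(s) → 2 Ce^3+(aq) + Pd^2+(aq); hence Q = ([Ce^3+(aq)]^2·[Pd^2+(aq)]) / [Ce^4+(aq)]^2 = 1.1×10^−5 (log Q = −4.958).
E = E° − (0.0631/n)·log Q = +0.680 − (0.0631/2)(−4.958) = +0.84 V.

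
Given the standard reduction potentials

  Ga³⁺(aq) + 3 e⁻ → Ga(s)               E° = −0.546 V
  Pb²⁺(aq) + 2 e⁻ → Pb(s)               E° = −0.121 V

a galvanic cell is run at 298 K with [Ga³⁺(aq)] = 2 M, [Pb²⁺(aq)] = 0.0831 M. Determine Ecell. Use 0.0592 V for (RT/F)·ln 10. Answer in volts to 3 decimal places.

+0.387 V

Since E°(Pb²⁺/Pb) > E°(Ga³⁺/Ga), Pb²⁺/Pb serves as the cathode.
E°cell = −0.121 − (−0.546) = +0.425 V, with n = 6 electrons transferred.
Balancing gives 3 Pb²⁺(aq) + 2 Ga(s) → 3 Pb(s) + 2 Ga³⁺(aq); hence Q = [Ga³⁺(aq)]^2 / [Pb²⁺(aq)]^3 = 6.97×10^3 (log Q = 3.843).
Applying E = E° − (RT ln10/nF)·log Q gives +0.425 − (0.0592/6)(3.843) = +0.387 V.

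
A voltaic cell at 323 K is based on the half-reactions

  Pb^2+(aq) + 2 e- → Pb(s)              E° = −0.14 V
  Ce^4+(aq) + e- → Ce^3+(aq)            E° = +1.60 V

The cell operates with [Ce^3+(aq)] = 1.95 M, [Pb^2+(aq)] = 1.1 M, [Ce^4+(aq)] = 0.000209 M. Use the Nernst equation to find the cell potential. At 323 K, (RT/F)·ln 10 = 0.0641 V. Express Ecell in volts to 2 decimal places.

+1.48 V

Since E°(Ce⁴⁺/Ce³⁺) > E°(Pb²⁺/Pb), Ce⁴⁺/Ce³⁺ serves as the cathode.
E°cell = E°cat − E°an = +1.60 − (−0.14) = +1.74 V; n = 2.
The balanced reaction is 2 Ce^4+(aq) + Pb(s) → 2 Ce^3+(aq) + Pb^2+(aq), so Q = ([Ce^3+(aq)]^2·[Pb^2+(aq)]) / [Ce^4+(aq)]^2 = 9.58×10^7 and log Q = 7.981.
E = E° − (0.0641/n)·log Q = +1.74 − (0.0641/2)(7.981) = +1.48 V.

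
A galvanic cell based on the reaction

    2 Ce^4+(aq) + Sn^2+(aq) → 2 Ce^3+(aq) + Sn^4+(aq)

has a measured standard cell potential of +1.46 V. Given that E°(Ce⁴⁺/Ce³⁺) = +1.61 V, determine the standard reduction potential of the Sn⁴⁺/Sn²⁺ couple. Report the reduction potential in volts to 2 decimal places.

In the reaction as written the Ce⁴⁺/Ce³⁺ couple is reduced (cathode) and Sn⁴⁺/Sn²⁺ is oxidized (anode), so E°cell = E°(Ce⁴⁺/Ce³⁺) − E°(Sn⁴⁺/Sn²⁺).
E°(Sn⁴⁺/Sn²⁺) = E°(cathode) − E°cell = +1.61 − (+1.46) = +0.15 V.

+0.15 V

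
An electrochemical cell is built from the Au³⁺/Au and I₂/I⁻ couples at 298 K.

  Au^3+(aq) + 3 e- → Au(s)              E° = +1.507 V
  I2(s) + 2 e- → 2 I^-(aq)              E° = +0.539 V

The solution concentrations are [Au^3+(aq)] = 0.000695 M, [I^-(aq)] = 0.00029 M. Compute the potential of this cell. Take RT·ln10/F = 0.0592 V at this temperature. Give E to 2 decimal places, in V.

+0.70 V

Since E°(Au³⁺/Au) > E°(I₂/I⁻), Au³⁺/Au serves as the cathode.
E°cell = E°cat − E°an = +1.507 − (+0.539) = +0.968 V; n = 6.
The balanced reaction is 2 Au^3+(aq) + 6 I^-(aq) → 2 Au(s) + 3 I2(s), so Q = 1 / ([Au^3+(aq)]^2·[I^-(aq)]^6) = 3.48×10^27 and log Q = 27.542.
Applying E = E° − (RT ln10/nF)·log Q gives +0.968 − (0.0592/6)(27.542) = +0.70 V.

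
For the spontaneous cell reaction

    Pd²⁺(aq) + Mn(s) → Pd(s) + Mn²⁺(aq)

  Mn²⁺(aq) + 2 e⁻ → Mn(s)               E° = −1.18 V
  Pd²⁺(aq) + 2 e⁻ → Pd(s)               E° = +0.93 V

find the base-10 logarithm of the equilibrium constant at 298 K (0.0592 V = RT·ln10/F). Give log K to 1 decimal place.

The Pd²⁺/Pd couple is reduced (cathode); E°cell = +0.93 − (−1.18) = +2.11 V with n = 2.
At equilibrium E = 0, so log K = nE°cell / 0.0592 = (2)(+2.11) / 0.0592 = 71.3.

log K = 71.3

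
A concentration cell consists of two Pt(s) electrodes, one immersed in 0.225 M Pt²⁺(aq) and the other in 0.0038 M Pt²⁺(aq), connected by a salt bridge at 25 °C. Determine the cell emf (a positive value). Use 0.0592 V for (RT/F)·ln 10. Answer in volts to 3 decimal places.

For a concentration cell E°cell = 0, since both electrodes use the same couple.
The compartment with the higher Pt²⁺(aq) concentration (0.225 M) acts as the cathode; ions are reduced there and produced at the dilute (0.0038 M) anode.
With n = 2, Ecell = −(0.0592/2)·log([dilute]/[conc]) = −(0.0592/2)·log(0.0038/0.225) = +0.052 V.

0.052 V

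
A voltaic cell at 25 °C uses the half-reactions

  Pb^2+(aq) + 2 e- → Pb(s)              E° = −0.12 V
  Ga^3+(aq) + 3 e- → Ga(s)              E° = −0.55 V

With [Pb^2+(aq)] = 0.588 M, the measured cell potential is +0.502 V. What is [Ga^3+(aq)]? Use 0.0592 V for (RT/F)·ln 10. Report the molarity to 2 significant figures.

0.00010 M

With Pb²⁺/Pb at the cathode and Ga³⁺/Ga at the anode, E°cell = −0.12 − (−0.55) = +0.43 V (n = 6).
Since E = E° − (0.0592/n)·log Q, log Q = n(E° − E)/0.0592 = −7.297.
Balancing electrons gives 3 Pb^2+(aq) + 2 Ga(s) → 3 Pb(s) + 2 Ga^3+(aq); thus Q = [Ga^3+(aq)]^2 / [Pb^2+(aq)]^3.
Solving for the unknown gives log [Ga^3+(aq)] = −3.994, so [Ga^3+(aq)] ≈ 0.00010 M.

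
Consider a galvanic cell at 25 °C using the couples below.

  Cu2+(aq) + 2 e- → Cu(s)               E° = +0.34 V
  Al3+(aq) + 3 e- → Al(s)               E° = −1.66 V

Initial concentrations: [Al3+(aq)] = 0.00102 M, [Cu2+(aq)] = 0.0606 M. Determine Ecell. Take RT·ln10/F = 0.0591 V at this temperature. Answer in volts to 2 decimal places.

Cu²⁺/Cu is reduced (cathode, E° = +0.34 V) and Al³⁺/Al is oxidized (anode).
E°cell = E°cat − E°an = +0.34 − (−1.66) = +2.00 V; n = 6.
For the overall reaction 3 Cu2+(aq) + 2 Al(s) → 3 Cu(s) + 2 Al3+(aq), Q = [Al3+(aq)]^2 / [Cu2+(aq)]^3 = 0.00468, giving log Q = −2.330.
Applying E = E° − (RT ln10/nF)·log Q gives +2.00 − (0.0591/6)(−2.330) = +2.02 V.

+2.02 V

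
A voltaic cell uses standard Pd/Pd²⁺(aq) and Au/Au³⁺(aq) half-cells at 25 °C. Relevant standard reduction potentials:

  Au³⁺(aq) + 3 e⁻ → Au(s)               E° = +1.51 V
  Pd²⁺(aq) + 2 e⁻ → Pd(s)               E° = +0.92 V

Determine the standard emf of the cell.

The Au³⁺/Au couple has the higher E°, so Au ion is reduced (cathode) and Pd is oxidized (anode).
E°cell = E°(cathode) − E°(anode) = +1.51 − (+0.92) = +0.59 V.

+0.59 V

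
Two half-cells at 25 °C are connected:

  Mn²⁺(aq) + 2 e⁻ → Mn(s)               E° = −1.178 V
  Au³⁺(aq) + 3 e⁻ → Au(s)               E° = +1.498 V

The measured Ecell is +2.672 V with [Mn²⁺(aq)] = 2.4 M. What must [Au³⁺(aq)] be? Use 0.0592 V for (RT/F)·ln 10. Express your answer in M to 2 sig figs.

2.3 M

The Au³⁺/Au couple has the larger reduction potential, so it is the cathode: E°cell = +1.498 − (−1.178) = +2.676 V and n = 6.
From the Nernst equation, log Q = n(E° − E)/0.0592 = 6·(+2.676 − (+2.672))/0.0592 = 0.405.
For 2 Au³⁺(aq) + 3 Mn(s) → 2 Au(s) + 3 Mn²⁺(aq), the reaction quotient is Q = [Mn²⁺(aq)]^3 / [Au³⁺(aq)]^2.
Substituting the known concentrations and solving, log [Au³⁺(aq)] = 0.368 and [Au³⁺(aq)] = 2.3 M.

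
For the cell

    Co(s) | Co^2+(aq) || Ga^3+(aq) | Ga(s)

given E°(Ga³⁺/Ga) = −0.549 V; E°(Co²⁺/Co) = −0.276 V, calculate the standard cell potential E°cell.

−0.273 V

By convention the left-hand electrode in cell notation is the anode (oxidation) and the right-hand electrode is the cathode (reduction).
E°cell = E°(right) − E°(left) = −0.549 − (−0.276) = −0.273 V.
The negative sign shows that, as written, the cell would require an external voltage to drive the reaction.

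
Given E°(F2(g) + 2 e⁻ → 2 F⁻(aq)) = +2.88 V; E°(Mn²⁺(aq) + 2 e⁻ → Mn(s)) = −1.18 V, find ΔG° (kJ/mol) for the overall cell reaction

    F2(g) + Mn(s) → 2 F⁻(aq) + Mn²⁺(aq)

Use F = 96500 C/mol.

−784 kJ/mol

In the reaction as written F2(g) is reduced, so the F₂/F⁻ couple is the cathode and Mn²⁺/Mn is the anode.
E°cell = +2.88 − (−1.18) = +4.06 V; balancing electrons gives n = 2.
ΔG° = −nFE°cell = −(2)(96500)(+4.06) J/mol = −784 kJ/mol.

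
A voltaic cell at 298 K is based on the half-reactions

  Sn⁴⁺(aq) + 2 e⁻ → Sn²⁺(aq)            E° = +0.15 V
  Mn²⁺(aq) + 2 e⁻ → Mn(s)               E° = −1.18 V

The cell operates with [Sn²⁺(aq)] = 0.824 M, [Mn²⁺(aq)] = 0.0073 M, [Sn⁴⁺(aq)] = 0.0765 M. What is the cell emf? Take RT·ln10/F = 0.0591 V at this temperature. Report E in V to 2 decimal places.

+1.36 V

The Sn⁴⁺/Sn²⁺ couple has the more positive E°, so it is the cathode; Mn²⁺/Mn is the anode.
E°cell = +0.15 − (−1.18) = +1.33 V, with n = 2 electrons transferred.
Balancing gives Sn⁴⁺(aq) + Mn(s) → Sn²⁺(aq) + Mn²⁺(aq); hence Q = ([Sn²⁺(aq)]·[Mn²⁺(aq)]) / [Sn⁴⁺(aq)] = 0.0786 (log Q = −1.104).
E = E° − (0.0591/n)·log Q = +1.33 − (0.0591/2)(−1.104) = +1.36 V.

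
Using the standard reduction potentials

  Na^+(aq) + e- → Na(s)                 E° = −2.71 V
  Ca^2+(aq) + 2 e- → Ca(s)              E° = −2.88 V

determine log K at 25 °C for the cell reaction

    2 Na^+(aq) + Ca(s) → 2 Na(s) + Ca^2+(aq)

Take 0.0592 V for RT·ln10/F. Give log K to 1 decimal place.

log K = 5.7

The Na⁺/Na couple is reduced (cathode); E°cell = −2.71 − (−2.88) = +0.17 V with n = 2.
At equilibrium E = 0, so log K = nE°cell / 0.0592 = (2)(+0.17) / 0.0592 = 5.7.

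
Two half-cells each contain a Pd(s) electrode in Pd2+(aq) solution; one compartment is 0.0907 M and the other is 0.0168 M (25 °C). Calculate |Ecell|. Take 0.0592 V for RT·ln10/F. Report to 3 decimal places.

For a concentration cell E°cell = 0, since both electrodes use the same couple.
The compartment with the higher Pd2+(aq) concentration (0.0907 M) acts as the cathode; ions are reduced there and produced at the dilute (0.0168 M) anode.
With n = 2, Ecell = −(0.0592/2)·log([dilute]/[conc]) = −(0.0592/2)·log(0.0168/0.0907) = +0.022 V.

0.022 V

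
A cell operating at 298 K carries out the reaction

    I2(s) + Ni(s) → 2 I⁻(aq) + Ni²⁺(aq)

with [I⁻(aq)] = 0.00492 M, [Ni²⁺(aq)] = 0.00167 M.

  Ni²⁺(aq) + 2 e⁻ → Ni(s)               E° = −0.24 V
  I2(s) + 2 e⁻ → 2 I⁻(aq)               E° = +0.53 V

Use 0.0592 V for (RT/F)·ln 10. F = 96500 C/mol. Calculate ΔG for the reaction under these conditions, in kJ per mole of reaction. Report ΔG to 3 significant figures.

The standard cell potential is +0.53 − (−0.24) = +0.77 V, with n = 2 electrons in the balanced equation.
The reaction quotient is [I⁻(aq)]^2·[Ni²⁺(aq)] = 4.04×10^−8; by Nernst, E = +0.77 − (0.0592/2)(−7.393) = +0.9888 V.
Then ΔG = −nFE = −2 × 96500 × +0.9888 J/mol = −191 kJ/mol.

−191 kJ/mol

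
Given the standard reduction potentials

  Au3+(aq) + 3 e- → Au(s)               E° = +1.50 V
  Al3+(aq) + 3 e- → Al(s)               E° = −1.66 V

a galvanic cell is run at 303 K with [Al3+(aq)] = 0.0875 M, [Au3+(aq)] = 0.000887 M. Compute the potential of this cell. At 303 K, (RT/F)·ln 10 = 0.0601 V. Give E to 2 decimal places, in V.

+3.12 V

Au³⁺/Au is reduced (cathode, E° = +1.50 V) and Al³⁺/Al is oxidized (anode).
The standard potential is +1.50 − (−1.66) = +3.16 V and the balanced reaction transfers n = 3 electrons.
The balanced reaction is Au3+(aq) + Al(s) → Au(s) + Al3+(aq), so Q = [Al3+(aq)] / [Au3+(aq)] = 98.6 and log Q = 1.994.
By the Nernst equation, E = +3.16 − (0.0601/3)·(1.994) = +3.12 V.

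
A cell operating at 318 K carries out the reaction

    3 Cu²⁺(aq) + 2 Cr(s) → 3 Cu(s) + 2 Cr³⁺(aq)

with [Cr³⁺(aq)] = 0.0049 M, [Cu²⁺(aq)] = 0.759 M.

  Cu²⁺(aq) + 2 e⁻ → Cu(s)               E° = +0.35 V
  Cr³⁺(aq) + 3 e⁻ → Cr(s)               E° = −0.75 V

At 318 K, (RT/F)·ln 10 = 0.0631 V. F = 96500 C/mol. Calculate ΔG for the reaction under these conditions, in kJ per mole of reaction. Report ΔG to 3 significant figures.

−663 kJ/mol

With Cu²⁺/Cu reduced at the cathode, E°cell = +0.35 − (−0.75) = +1.10 V and n = 6.
Here Q = [Cr³⁺(aq)]^2 / [Cu²⁺(aq)]^3 = 5.49×10^−5 (log Q = −4.260), giving E = +1.10 − (0.0631/6)·(−4.260) = +1.1448 V.
ΔG = −nFE = −(6)(96500)(+1.1448) J/mol = −663 kJ/mol.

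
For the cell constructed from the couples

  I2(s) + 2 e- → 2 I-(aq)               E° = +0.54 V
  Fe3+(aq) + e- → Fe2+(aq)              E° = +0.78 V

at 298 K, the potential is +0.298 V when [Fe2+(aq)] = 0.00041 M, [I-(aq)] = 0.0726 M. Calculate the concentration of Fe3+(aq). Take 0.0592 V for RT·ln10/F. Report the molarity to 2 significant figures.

With Fe³⁺/Fe²⁺ at the cathode and I₂/I⁻ at the anode, E°cell = +0.78 − (+0.54) = +0.24 V (n = 2).
Rearranging E = E° − (0.0592/n)·log Q gives log Q = 2(+0.24 − (+0.298))/0.0592 = −1.959.
The balanced reaction is 2 Fe3+(aq) + 2 I-(aq) → 2 Fe2+(aq) + I2(s), so Q = [Fe2+(aq)]^2 / ([Fe3+(aq)]^2·[I-(aq)]^2).
Solving for the unknown gives log [Fe3+(aq)] = −1.269, so [Fe3+(aq)] ≈ 0.054 M.

0.054 M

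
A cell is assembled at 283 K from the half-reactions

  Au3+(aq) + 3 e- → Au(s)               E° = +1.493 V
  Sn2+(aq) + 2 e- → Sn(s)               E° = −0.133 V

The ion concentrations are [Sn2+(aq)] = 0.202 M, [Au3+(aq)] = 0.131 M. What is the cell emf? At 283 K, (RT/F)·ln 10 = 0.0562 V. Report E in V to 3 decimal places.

+1.629 V

Au³⁺/Au is reduced (cathode, E° = +1.493 V) and Sn²⁺/Sn is oxidized (anode).
E°cell = E°cat − E°an = +1.493 − (−0.133) = +1.626 V; n = 6.
Balancing gives 2 Au3+(aq) + 3 Sn(s) → 2 Au(s) + 3 Sn2+(aq); hence Q = [Sn2+(aq)]^3 / [Au3+(aq)]^2 = 0.48 (log Q = −0.318).
E = E° − (0.0562/n)·log Q = +1.626 − (0.0562/6)(−0.318) = +1.629 V.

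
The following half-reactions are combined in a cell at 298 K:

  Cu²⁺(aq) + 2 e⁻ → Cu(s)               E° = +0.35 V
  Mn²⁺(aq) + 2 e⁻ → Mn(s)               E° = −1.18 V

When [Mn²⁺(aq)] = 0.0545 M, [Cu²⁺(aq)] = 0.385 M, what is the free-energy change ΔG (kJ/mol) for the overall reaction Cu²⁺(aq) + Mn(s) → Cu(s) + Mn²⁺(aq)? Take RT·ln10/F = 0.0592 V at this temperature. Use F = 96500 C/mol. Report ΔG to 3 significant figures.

−300 kJ/mol

E°cell = +0.35 − (−1.18) = +1.53 V; the balanced reaction transfers n = 2 electrons.
Here Q = [Mn²⁺(aq)] / [Cu²⁺(aq)] = 0.142 (log Q = −0.849), giving E = +1.53 − (0.0592/2)·(−0.849) = +1.5551 V.
ΔG = −nFE = −(2)(96500)(+1.5551) J/mol = −300 kJ/mol.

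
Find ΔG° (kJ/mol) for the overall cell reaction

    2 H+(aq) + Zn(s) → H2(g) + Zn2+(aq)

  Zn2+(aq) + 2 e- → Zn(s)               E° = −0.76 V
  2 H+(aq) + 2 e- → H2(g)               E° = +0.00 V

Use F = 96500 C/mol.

−147 kJ/mol

In the reaction as written H+(aq) is reduced, so the 2H⁺/H₂ couple is the cathode and Zn²⁺/Zn is the anode.
E°cell = +0.00 − (−0.76) = +0.76 V; balancing electrons gives n = 2.
ΔG° = −nFE°cell = −(2)(96500)(+0.76) J/mol = −147 kJ/mol.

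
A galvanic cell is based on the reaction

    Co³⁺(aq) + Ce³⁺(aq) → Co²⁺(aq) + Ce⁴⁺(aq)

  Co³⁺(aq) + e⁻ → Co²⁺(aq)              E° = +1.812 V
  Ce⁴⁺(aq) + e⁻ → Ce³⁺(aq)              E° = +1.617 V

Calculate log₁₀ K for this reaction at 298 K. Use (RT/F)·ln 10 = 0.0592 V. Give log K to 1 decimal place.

log K = 3.3

The Co³⁺/Co²⁺ couple is reduced (cathode); E°cell = +1.812 − (+1.617) = +0.195 V with n = 1.
At equilibrium E = 0, so log K = nE°cell / 0.0592 = (1)(+0.195) / 0.0592 = 3.3.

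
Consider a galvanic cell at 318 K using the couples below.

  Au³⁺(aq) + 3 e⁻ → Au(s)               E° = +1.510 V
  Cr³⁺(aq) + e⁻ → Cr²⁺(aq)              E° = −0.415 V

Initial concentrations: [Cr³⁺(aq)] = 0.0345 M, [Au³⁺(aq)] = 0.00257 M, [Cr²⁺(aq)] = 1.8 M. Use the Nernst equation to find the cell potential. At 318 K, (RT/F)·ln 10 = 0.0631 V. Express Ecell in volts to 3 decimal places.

The Au³⁺/Au couple has the more positive E°, so it is the cathode; Cr³⁺/Cr²⁺ is the anode.
E°cell = +1.510 − (−0.415) = +1.925 V, with n = 3 electrons transferred.
The balanced reaction is Au³⁺(aq) + 3 Cr²⁺(aq) → Au(s) + 3 Cr³⁺(aq), so Q = [Cr³⁺(aq)]^3 / ([Au³⁺(aq)]·[Cr²⁺(aq)]^3) = 0.00274 and log Q = −2.562.
E = E° − (0.0631/n)·log Q = +1.925 − (0.0631/3)(−2.562) = +1.979 V.

+1.979 V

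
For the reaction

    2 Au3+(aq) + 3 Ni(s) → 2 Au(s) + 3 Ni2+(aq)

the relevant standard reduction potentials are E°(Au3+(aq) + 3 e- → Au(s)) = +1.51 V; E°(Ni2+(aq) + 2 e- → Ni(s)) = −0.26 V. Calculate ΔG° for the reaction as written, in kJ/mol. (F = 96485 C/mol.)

−1025 kJ/mol

In the reaction as written Au3+(aq) is reduced, so the Au³⁺/Au couple is the cathode and Ni²⁺/Ni is the anode.
E°cell = +1.51 − (−0.26) = +1.77 V; balancing electrons gives n = 6.
ΔG° = −nFE°cell = −(6)(96485)(+1.77) J/mol = −1025 kJ/mol.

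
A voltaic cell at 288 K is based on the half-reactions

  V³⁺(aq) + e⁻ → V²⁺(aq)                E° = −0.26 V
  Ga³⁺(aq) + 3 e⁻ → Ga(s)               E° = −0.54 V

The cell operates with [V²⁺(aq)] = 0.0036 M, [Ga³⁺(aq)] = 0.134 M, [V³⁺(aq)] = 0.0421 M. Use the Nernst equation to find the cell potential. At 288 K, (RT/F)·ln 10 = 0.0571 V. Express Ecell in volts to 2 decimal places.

Since E°(V³⁺/V²⁺) > E°(Ga³⁺/Ga), V³⁺/V²⁺ serves as the cathode.
E°cell = −0.26 − (−0.54) = +0.28 V, with n = 3 electrons transferred.
The balanced reaction is 3 V³⁺(aq) + Ga(s) → 3 V²⁺(aq) + Ga³⁺(aq), so Q = ([V²⁺(aq)]^3·[Ga³⁺(aq)]) / [V³⁺(aq)]^3 = 8.38×10^−5 and log Q = −4.077.
By the Nernst equation, E = +0.28 − (0.0571/3)·(−4.077) = +0.36 V.

+0.36 V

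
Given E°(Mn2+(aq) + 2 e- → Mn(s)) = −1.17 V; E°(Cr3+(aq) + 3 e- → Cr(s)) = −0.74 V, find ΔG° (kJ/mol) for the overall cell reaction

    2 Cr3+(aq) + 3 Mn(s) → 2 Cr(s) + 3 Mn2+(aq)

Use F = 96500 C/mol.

−249 kJ/mol

In the reaction as written Cr3+(aq) is reduced, so the Cr³⁺/Cr couple is the cathode and Mn²⁺/Mn is the anode.
E°cell = −0.74 − (−1.17) = +0.43 V; balancing electrons gives n = 6.
ΔG° = −nFE°cell = −(6)(96500)(+0.43) J/mol = −249 kJ/mol.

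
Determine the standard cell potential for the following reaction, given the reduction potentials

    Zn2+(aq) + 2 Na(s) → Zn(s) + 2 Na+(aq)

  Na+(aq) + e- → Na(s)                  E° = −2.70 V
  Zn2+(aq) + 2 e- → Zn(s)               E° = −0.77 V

+1.93 V

In the reaction as written, Zn2+(aq) is reduced (cathode) and Na+(aq) is produced by oxidation at the anode.
E°cell = E°(cathode) − E°(anode) = −0.77 − (−2.70) = +1.93 V.
The positive value indicates the reaction is spontaneous as written.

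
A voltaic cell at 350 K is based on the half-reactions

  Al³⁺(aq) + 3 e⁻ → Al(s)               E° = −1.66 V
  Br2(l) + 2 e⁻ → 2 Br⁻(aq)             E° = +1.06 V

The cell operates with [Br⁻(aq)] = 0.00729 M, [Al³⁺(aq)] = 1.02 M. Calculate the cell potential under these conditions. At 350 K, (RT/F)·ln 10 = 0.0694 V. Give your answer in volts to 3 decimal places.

+2.868 V

Br₂/Br⁻ is reduced (cathode, E° = +1.06 V) and Al³⁺/Al is oxidized (anode).
E°cell = +1.06 − (−1.66) = +2.72 V, with n = 6 electrons transferred.
Balancing gives 3 Br2(l) + 2 Al(s) → 6 Br⁻(aq) + 2 Al³⁺(aq); hence Q = [Br⁻(aq)]^6·[Al³⁺(aq)]^2 = 1.56×10^−13 (log Q = −12.806).
Applying E = E° − (RT ln10/nF)·log Q gives +2.72 − (0.0694/6)(−12.806) = +2.868 V.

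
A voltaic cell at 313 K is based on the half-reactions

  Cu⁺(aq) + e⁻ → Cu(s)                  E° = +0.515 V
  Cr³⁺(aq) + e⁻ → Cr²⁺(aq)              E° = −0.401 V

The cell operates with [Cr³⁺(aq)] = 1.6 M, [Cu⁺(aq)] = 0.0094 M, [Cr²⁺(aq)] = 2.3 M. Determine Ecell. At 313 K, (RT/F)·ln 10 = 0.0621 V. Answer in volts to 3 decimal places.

Cu⁺/Cu is reduced (cathode, E° = +0.515 V) and Cr³⁺/Cr²⁺ is oxidized (anode).
E°cell = +0.515 − (−0.401) = +0.916 V, with n = 1 electron transferred.
Balancing gives Cu⁺(aq) + Cr²⁺(aq) → Cu(s) + Cr³⁺(aq); hence Q = [Cr³⁺(aq)] / ([Cu⁺(aq)]·[Cr²⁺(aq)]) = 74 (log Q = 1.869).
E = E° − (0.0621/n)·log Q = +0.916 − (0.0621/1)(1.869) = +0.800 V.

+0.800 V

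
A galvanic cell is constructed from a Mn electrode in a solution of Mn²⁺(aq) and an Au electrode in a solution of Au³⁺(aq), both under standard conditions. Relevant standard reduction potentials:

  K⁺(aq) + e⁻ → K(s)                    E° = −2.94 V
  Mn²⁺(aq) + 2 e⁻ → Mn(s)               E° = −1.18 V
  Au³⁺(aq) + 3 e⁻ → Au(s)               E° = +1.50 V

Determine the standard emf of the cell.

+2.68 V

Of the two couples in this cell, the one with the more positive reduction potential is reduced at the cathode: here that is Au³⁺/Au (+1.50 V); Mn²⁺/Mn (−1.18 V) is the anode.
E°cell = E°(cathode) − E°(anode) = +1.50 − (−1.18) = +2.68 V.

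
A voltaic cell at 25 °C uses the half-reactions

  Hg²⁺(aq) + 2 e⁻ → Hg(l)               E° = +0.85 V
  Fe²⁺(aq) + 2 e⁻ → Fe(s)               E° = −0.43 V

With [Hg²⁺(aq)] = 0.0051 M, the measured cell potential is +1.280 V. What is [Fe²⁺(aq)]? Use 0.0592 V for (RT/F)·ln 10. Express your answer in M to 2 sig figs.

The Hg²⁺/Hg couple has the larger reduction potential, so it is the cathode: E°cell = +0.85 − (−0.43) = +1.28 V and n = 2.
Since E = E° − (0.0592/n)·log Q, log Q = n(E° − E)/0.0592 = 0.000.
Balancing electrons gives Hg²⁺(aq) + Fe(s) → Hg(l) + Fe²⁺(aq); thus Q = [Fe²⁺(aq)] / [Hg²⁺(aq)].
Solving for the unknown gives log [Fe²⁺(aq)] = −2.292, so [Fe²⁺(aq)] ≈ 0.0051 M.

0.0051 M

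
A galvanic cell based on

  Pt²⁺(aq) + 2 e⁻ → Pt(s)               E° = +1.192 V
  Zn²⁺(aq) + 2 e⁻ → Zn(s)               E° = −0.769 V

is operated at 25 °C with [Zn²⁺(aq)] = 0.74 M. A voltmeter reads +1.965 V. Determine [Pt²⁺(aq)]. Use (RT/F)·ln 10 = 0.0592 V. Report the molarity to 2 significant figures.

Pt²⁺/Pt is the cathode (higher E°); E°cell = +1.192 − (−0.769) = +1.961 V with n = 2.
Rearranging E = E° − (0.0592/n)·log Q gives log Q = 2(+1.961 − (+1.965))/0.0592 = −0.135.
The balanced reaction is Pt²⁺(aq) + Zn(s) → Pt(s) + Zn²⁺(aq), so Q = [Zn²⁺(aq)] / [Pt²⁺(aq)].
Substituting the known concentrations and solving, log [Pt²⁺(aq)] = 0.004 and [Pt²⁺(aq)] = 1.0 M.

1.0 M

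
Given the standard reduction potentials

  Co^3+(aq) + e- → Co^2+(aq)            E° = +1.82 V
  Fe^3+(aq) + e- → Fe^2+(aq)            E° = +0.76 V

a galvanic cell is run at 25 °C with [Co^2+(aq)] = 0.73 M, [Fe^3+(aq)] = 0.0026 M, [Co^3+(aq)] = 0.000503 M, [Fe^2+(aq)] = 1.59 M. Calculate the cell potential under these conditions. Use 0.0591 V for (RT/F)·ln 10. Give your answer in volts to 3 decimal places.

+1.038 V

The Co³⁺/Co²⁺ couple has the more positive E°, so it is the cathode; Fe³⁺/Fe²⁺ is the anode.
E°cell = E°cat − E°an = +1.82 − (+0.76) = +1.06 V; n = 1.
Balancing gives Co^3+(aq) + Fe^2+(aq) → Co^2+(aq) + Fe^3+(aq); hence Q = ([Co^2+(aq)]·[Fe^3+(aq)]) / ([Co^3+(aq)]·[Fe^2+(aq)]) = 2.37 (log Q = 0.375).
E = E° − (0.0591/n)·log Q = +1.06 − (0.0591/1)(0.375) = +1.038 V.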